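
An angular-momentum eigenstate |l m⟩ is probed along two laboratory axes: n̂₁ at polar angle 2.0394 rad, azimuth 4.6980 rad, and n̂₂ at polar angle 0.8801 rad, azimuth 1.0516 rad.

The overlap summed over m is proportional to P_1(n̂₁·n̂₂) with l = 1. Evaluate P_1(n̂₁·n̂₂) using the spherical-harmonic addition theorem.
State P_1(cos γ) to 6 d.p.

-0.889659

Summing Y*_{l m}(θ₁,φ₁)·Y_{l m}(θ₂,φ₂) over m ∈ [−1, 1]; prefactor 4π/(2·1+1) = 4.188790:
  term(m=-1) = -0.071850-0.039702i   from Y*(Ω₁)=-0.004435-0.308218i, Y(Ω₂)=+0.132137-0.231213i
  term(m=+0) = -0.068690-0.000000i   from Y*(Ω₁)=-0.220673-0.000000i, Y(Ω₂)=+0.311276+0.000000i
  term(m=+1) = -0.071850+0.039702i   from Y*(Ω₁)=+0.004435-0.308218i, Y(Ω₂)=-0.132137-0.231213i
Accumulated sum -0.212390+0.000000i; after 4π/(2l+1) scaling, -0.889659+0.000000i ⇒ P_1 = -0.889659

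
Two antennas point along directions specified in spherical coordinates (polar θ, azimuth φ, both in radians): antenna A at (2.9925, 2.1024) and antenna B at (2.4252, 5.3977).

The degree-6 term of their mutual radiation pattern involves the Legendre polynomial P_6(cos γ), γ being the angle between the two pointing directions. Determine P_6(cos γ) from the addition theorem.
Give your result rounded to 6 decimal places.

Term-by-term m-sum for l=6 (normalisation 4π/13 = 0.966644):
  m=-6: 0.00001 + 0.00000j × 0.02189 - 0.03196j = 0.00000 - 0.00000j  (running Σ = 0.00000 - 0.00000j)
  m=-5: 0.00006 + 0.00011j × 0.04332 + 0.14789j = -0.00001 + 0.00001j  (running Σ = -0.00001 + 0.00001j)
  m=-4: -0.00089 + 0.00144j × -0.32116 - 0.13592j = 0.00048 - 0.00034j  (running Σ = 0.00047 - 0.00033j)
  m=-3: -0.01637 - 0.00039j × 0.40075 - 0.21126j = -0.00664 + 0.00330j  (running Σ = -0.00617 + 0.00297j)
  m=-2: -0.05225 - 0.09393j × -0.04016 + 0.19792j = 0.02069 - 0.00657j  (running Σ = 0.01451 - 0.00360j)
  m=-1: 0.22154 - 0.37672j × 0.17917 + 0.21917j = 0.12226 - 0.01894j  (running Σ = 0.13678 - 0.02254j)
  m=0: 0.79301 + 0.00000j × -0.29742 + 0.00000j = -0.23586 + 0.00000j  (running Σ = -0.09908 - 0.02254j)
  m=1: -0.22154 - 0.37672j × -0.17917 + 0.21917j = 0.12226 + 0.01894j  (running Σ = 0.02318 - 0.00360j)
  m=2: -0.05225 + 0.09393j × -0.04016 - 0.19792j = 0.02069 + 0.00657j  (running Σ = 0.04387 + 0.00297j)
  m=3: 0.01637 - 0.00039j × -0.40075 - 0.21126j = -0.00664 - 0.00330j  (running Σ = 0.03722 - 0.00033j)
  m=4: -0.00089 - 0.00144j × -0.32116 + 0.13592j = 0.00048 + 0.00034j  (running Σ = 0.03771 + 0.00001j)
  m=5: -0.00006 + 0.00011j × -0.04332 + 0.14789j = -0.00001 - 0.00001j  (running Σ = 0.03769 - 0.00000j)
  m=6: 0.00001 - 0.00000j × 0.02189 + 0.03196j = 0.00000 + 0.00000j  (running Σ = 0.03769 - 0.00000j)
Σ over m = 0.03769 - 0.00000j; ×(4π/13) → 0.03644 - 0.00000j. Real part: 0.036437

0.036437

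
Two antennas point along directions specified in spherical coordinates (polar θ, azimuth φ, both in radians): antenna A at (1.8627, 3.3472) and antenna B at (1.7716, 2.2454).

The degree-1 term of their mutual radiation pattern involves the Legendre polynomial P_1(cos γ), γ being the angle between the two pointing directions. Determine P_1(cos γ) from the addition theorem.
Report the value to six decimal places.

Expand P_1 via completeness: Σ_{m} conj(Y_{1,m}) at Ω₁ times Y_{1,m} at Ω₂ —
  [-1]  conj(Y_{1,-1})(Ω₁) = -0.323910-0.067553i ; Y_{1,-1}(Ω₂) = -0.211455-0.264394i ; Δ = +0.050632+0.099924i
  [+0]  conj(Y_{1,0})(Ω₁) = -0.140608-0.000000i ; Y_{1,0}(Ω₂) = -0.097455+0.000000i ; Δ = +0.013703+0.000000i
  [+1]  conj(Y_{1,1})(Ω₁) = +0.323910-0.067553i ; Y_{1,1}(Ω₂) = +0.211455-0.264394i ; Δ = +0.050632-0.099924i
Σ over m = +0.114967+0.000000i; ×(4π/3) → +0.481572+0.000000i. Real part: 0.481572

0.481572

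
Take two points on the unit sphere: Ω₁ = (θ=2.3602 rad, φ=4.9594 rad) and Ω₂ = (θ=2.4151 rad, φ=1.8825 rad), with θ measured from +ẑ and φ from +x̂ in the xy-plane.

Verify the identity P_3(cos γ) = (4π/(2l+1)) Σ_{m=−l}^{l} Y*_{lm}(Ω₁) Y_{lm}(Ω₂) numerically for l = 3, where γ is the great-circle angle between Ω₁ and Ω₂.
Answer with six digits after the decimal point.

Term-by-term m-sum for l=3 (normalisation 4π/7 = 1.795196):
  [-3]  conj(Y_{3,-3})(Ω₁) = -0.09838 + 0.10752j ; Y_{3,-3}(Ω₂) = 0.09840 + 0.07260j ; Δ = -0.01749 + 0.00344j
  [-2]  conj(Y_{3,-2})(Ω₁) = 0.31684 + 0.17064j ; Y_{3,-2}(Ω₂) = 0.27367 - 0.19679j ; Δ = 0.12029 - 0.01565j
  [-1]  conj(Y_{3,-1})(Ω₁) = 0.08459 - 0.33547j ; Y_{3,-1}(Ω₂) = -0.11810 - 0.36653j ; Δ = -0.13295 + 0.00861j
  [+0]  conj(Y_{3,0})(Ω₁) = 0.12716 + 0.00000j ; Y_{3,0}(Ω₂) = 0.05751 + 0.00000j ; Δ = 0.00731 + 0.00000j
  [+1]  conj(Y_{3,1})(Ω₁) = -0.08459 - 0.33547j ; Y_{3,1}(Ω₂) = 0.11810 - 0.36653j ; Δ = -0.13295 - 0.00861j
  [+2]  conj(Y_{3,2})(Ω₁) = 0.31684 - 0.17064j ; Y_{3,2}(Ω₂) = 0.27367 + 0.19679j ; Δ = 0.12029 + 0.01565j
  [+3]  conj(Y_{3,3})(Ω₁) = 0.09838 + 0.10752j ; Y_{3,3}(Ω₂) = -0.09840 + 0.07260j ; Δ = -0.01749 - 0.00344j
Σ over m = -0.05299 + 0.00000j; ×(4π/7) → -0.09512 + 0.00000j. Real part: -0.095121

-0.095121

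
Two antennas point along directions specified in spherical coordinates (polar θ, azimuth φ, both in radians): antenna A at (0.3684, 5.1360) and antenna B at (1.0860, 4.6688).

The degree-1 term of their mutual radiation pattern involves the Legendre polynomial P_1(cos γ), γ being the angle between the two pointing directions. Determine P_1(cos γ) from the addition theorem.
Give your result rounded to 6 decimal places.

0.719240

Summing Y*_{l m}(θ₁,φ₁)·Y_{l m}(θ₂,φ₂) over m ∈ [−1, 1]; prefactor 4π/(2·1+1) = 4.188790:
  m=-1: 0.05114 - 0.11342j × -0.01332 + 0.30539j = 0.03396 + 0.01713j  (running Σ = 0.03396 + 0.01713j)
  m=0: 0.45582 + 0.00000j × 0.22770 + 0.00000j = 0.10379 + 0.00000j  (running Σ = 0.13775 + 0.01713j)
  m=1: -0.05114 - 0.11342j × 0.01332 + 0.30539j = 0.03396 - 0.01713j  (running Σ = 0.17171 + 0.00000j)
Σ over m = 0.17171 + 0.00000j; ×(4π/3) → 0.71924 + 0.00000j. Real part: 0.719240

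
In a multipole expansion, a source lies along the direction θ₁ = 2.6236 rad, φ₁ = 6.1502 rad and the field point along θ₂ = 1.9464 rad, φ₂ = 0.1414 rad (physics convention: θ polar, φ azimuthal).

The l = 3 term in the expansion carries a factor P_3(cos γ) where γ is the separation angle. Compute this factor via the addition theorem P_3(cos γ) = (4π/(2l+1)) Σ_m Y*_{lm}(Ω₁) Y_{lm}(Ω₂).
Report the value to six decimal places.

Addition theorem: P_3(cos γ) = (4π/7) Σ_m Y*_{lm}(Ω₁) Y_{lm}(Ω₂), m = −3…3:
  [-3]  conj(Y_{3,-3})(Ω₁) = 0.04667 - 0.01967j ; Y_{3,-3}(Ω₂) = 0.30613 - 0.13826j ; Δ = 0.01157 - 0.01248j
  [-2]  conj(Y_{3,-2})(Ω₁) = -0.21003 + 0.05722j ; Y_{3,-2}(Ω₂) = -0.31156 + 0.09054j ; Δ = 0.06026 - 0.03684j
  [-1]  conj(Y_{3,-1})(Ω₁) = 0.44000 - 0.05886j ; Y_{3,-1}(Ω₂) = -0.09738 + 0.01386j ; Δ = -0.04203 + 0.01183j
  [+0]  conj(Y_{3,0})(Ω₁) = -0.25101 + 0.00000j ; Y_{3,0}(Ω₂) = 0.31857 + 0.00000j ; Δ = -0.07997 + 0.00000j
  [+1]  conj(Y_{3,1})(Ω₁) = -0.44000 - 0.05886j ; Y_{3,1}(Ω₂) = 0.09738 + 0.01386j ; Δ = -0.04203 - 0.01183j
  [+2]  conj(Y_{3,2})(Ω₁) = -0.21003 - 0.05722j ; Y_{3,2}(Ω₂) = -0.31156 - 0.09054j ; Δ = 0.06026 + 0.03684j
  [+3]  conj(Y_{3,3})(Ω₁) = -0.04667 - 0.01967j ; Y_{3,3}(Ω₂) = -0.30613 - 0.13826j ; Δ = 0.01157 + 0.01248j
Total Σ_m = -0.02038 - 0.00000j. Multiply by 1.795196: -0.03659 - 0.00000j. P_3(cos γ) = -0.036589

-0.036589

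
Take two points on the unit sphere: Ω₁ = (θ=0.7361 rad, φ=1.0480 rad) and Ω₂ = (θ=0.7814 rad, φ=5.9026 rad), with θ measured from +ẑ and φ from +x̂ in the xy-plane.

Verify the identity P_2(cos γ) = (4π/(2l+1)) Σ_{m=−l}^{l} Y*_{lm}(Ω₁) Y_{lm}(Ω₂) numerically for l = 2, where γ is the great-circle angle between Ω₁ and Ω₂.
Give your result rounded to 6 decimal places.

Summing Y*_{l m}(θ₁,φ₁)·Y_{l m}(θ₂,φ₂) over m ∈ [−2, 2]; prefactor 4π/(2·2+1) = 2.513274:
  [-2]  conj(Y_{2,-2})(Ω₁) = -0.087305+0.150657i ; Y_{2,-2}(Ω₂) = +0.138719+0.132155i ; Δ = -0.032021+0.009361i
  [-1]  conj(Y_{2,-1})(Ω₁) = +0.191932+0.333053i ; Y_{2,-1}(Ω₂) = +0.358624+0.143482i ; Δ = +0.021044+0.146979i
  [+0]  conj(Y_{2,0})(Ω₁) = +0.204265-0.000000i ; Y_{2,0}(Ω₂) = +0.161479+0.000000i ; Δ = +0.032984+0.000000i
  [+1]  conj(Y_{2,1})(Ω₁) = -0.191932+0.333053i ; Y_{2,1}(Ω₂) = -0.358624+0.143482i ; Δ = +0.021044-0.146979i
  [+2]  conj(Y_{2,2})(Ω₁) = -0.087305-0.150657i ; Y_{2,2}(Ω₂) = +0.138719-0.132155i ; Δ = -0.032021-0.009361i
Σ over m = +0.011031-0.000000i; ×(4π/5) → +0.027724-0.000000i. Real part: 0.027724

0.027724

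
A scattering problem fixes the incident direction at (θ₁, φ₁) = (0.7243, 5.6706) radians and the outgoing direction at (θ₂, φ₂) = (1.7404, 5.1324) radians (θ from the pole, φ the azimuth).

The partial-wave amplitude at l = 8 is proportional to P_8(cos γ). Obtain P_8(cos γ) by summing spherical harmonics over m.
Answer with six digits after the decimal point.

Term-by-term m-sum for l=8 (normalisation 4π/17 = 0.739198):
  m=-8: Y*=(0.003585, 0.018815)  Y=(-0.448236, 0.099526)  product (-0.003480, -0.008077)
  m=-7: Y*=(-0.035650, 0.078918)  Y=(0.062952, -0.308153)  product (0.022075, 0.015954)
  m=-6: Y*=(-0.203328, 0.120206)  Y=(-0.160685, -0.115086)  product (0.046506, 0.004085)
  m=-5: Y*=(-0.419870, -0.033098)  Y=(0.283545, -0.165851)  product (-0.124541, 0.060251)
  m=-4: Y*=(-0.345082, -0.285535)  Y=(-0.010862, -0.099026)  product (-0.024527, 0.037273)
  m=-3: Y*=(-0.034500, -0.126148)  Y=(0.307933, 0.098899)  product (0.001852, -0.042257)
  m=-2: Y*=(-0.107692, 0.299080)  Y=(0.036095, -0.040270)  product (0.008157, 0.015132)
  m=-1: Y*=(-0.244442, 0.171788)  Y=(0.129865, 0.290795)  product (-0.081700, -0.048773)
  m=+0: Y*=(0.233834, -0.000000)  Y=(0.040467, 0.000000)  product (0.009463, 0.000000)
  m=+1: Y*=(0.244442, 0.171788)  Y=(-0.129865, 0.290795)  product (-0.081700, 0.048773)
  m=+2: Y*=(-0.107692, -0.299080)  Y=(0.036095, 0.040270)  product (0.008157, -0.015132)
  m=+3: Y*=(0.034500, -0.126148)  Y=(-0.307933, 0.098899)  product (0.001852, 0.042257)
  m=+4: Y*=(-0.345082, 0.285535)  Y=(-0.010862, 0.099026)  product (-0.024527, -0.037273)
  m=+5: Y*=(0.419870, -0.033098)  Y=(-0.283545, -0.165851)  product (-0.124541, -0.060251)
  m=+6: Y*=(-0.203328, -0.120206)  Y=(-0.160685, 0.115086)  product (0.046506, -0.004085)
  m=+7: Y*=(0.035650, 0.078918)  Y=(-0.062952, -0.308153)  product (0.022075, -0.015954)
  m=+8: Y*=(0.003585, -0.018815)  Y=(-0.448236, -0.099526)  product (-0.003480, 0.008077)
Total Σ_m = (-0.301854, 0.000000). Multiply by 0.739198: (-0.223130, 0.000000). P_8(cos γ) = -0.223130

-0.223130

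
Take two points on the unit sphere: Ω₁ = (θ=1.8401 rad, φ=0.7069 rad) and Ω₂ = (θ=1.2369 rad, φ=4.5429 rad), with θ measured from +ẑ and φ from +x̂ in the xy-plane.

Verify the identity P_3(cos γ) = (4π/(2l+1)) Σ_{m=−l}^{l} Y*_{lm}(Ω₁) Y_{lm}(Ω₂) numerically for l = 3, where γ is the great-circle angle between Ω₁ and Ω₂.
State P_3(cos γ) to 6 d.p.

Addition theorem: P_3(cos γ) = (4π/7) Σ_m Y*_{lm}(Ω₁) Y_{lm}(Ω₂), m = −3…3:
  [-3]  conj(Y_{3,-3})(Ω₁) = -0.195306+0.318621i ; Y_{3,-3}(Ω₂) = +0.171292-0.307333i ; Δ = +0.064469+0.114601i
  [-2]  conj(Y_{3,-2})(Ω₁) = -0.039504-0.249554i ; Y_{3,-2}(Ω₂) = -0.281946-0.099411i ; Δ = -0.013670+0.074288i
  [-1]  conj(Y_{3,-1})(Ω₁) = -0.153040-0.130719i ; Y_{3,-1}(Ω₂) = +0.023845-0.139336i ; Δ = -0.021863+0.018207i
  [+0]  conj(Y_{3,0})(Ω₁) = +0.262720-0.000000i ; Y_{3,0}(Ω₂) = -0.301222+0.000000i ; Δ = -0.079137+0.000000i
  [+1]  conj(Y_{3,1})(Ω₁) = +0.153040-0.130719i ; Y_{3,1}(Ω₂) = -0.023845-0.139336i ; Δ = -0.021863-0.018207i
  [+2]  conj(Y_{3,2})(Ω₁) = -0.039504+0.249554i ; Y_{3,2}(Ω₂) = -0.281946+0.099411i ; Δ = -0.013670-0.074288i
  [+3]  conj(Y_{3,3})(Ω₁) = +0.195306+0.318621i ; Y_{3,3}(Ω₂) = -0.171292-0.307333i ; Δ = +0.064469-0.114601i
Σ over m = -0.021267+0.000000i; ×(4π/7) → -0.038178+0.000000i. Real part: -0.038178

-0.038178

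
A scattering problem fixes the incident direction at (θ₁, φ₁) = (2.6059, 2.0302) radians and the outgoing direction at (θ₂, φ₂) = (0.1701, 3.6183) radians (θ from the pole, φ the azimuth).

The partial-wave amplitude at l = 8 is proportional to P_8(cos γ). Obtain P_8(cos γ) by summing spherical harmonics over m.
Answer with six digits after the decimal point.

-0.266356

Addition theorem: P_8(cos γ) = (4π/17) Σ_m Y*_{lm}(Ω₁) Y_{lm}(Ω₂), m = −8…8:
  m=-8: Y*=-0.00204 - 0.00121j  Y=-0.00000 + 0.00000j  product 0.00000 - 0.00000j
  m=-7: Y*=0.00119 - 0.01596j  Y=0.00001 - 0.00000j  product -0.00000 - 0.00000j
  m=-6: Y*=0.06227 - 0.02524j  Y=-0.00012 - 0.00003j  product -0.00001 + 0.00000j
  m=-5: Y*=0.14659 + 0.13019j  Y=0.00094 + 0.00089j  product 0.00002 + 0.00025j
  m=-4: Y*=-0.10485 + 0.38358j  Y=-0.00340 - 0.00972j  product 0.00409 - 0.00028j
  m=-3: Y*=-0.49994 + 0.09749j  Y=-0.00851 + 0.06013j  product -0.00160 - 0.03089j
  m=-2: Y*=-0.15448 - 0.20238j  Y=0.14548 - 0.20491j  product -0.06394 + 0.00221j
  m=-1: Y*=-0.12838 + 0.25951j  Y=-0.56911 + 0.29391j  product -0.00321 - 0.18542j
  m=+0: Y*=-0.36600 + 0.00000j  Y=0.63119 + 0.00000j  product -0.23102 + 0.00000j
  m=+1: Y*=0.12838 + 0.25951j  Y=0.56911 + 0.29391j  product -0.00321 + 0.18542j
  m=+2: Y*=-0.15448 + 0.20238j  Y=0.14548 + 0.20491j  product -0.06394 - 0.00221j
  m=+3: Y*=0.49994 + 0.09749j  Y=0.00851 + 0.06013j  product -0.00160 + 0.03089j
  m=+4: Y*=-0.10485 - 0.38358j  Y=-0.00340 + 0.00972j  product 0.00409 + 0.00028j
  m=+5: Y*=-0.14659 + 0.13019j  Y=-0.00094 + 0.00089j  product 0.00002 - 0.00025j
  m=+6: Y*=0.06227 + 0.02524j  Y=-0.00012 + 0.00003j  product -0.00001 - 0.00000j
  m=+7: Y*=-0.00119 - 0.01596j  Y=-0.00001 - 0.00000j  product -0.00000 + 0.00000j
  m=+8: Y*=-0.00204 + 0.00121j  Y=-0.00000 - 0.00000j  product 0.00000 + 0.00000j
Accumulated sum -0.36033 - 0.00000j; after 4π/(2l+1) scaling, -0.26636 - 0.00000j ⇒ P_8 = -0.266356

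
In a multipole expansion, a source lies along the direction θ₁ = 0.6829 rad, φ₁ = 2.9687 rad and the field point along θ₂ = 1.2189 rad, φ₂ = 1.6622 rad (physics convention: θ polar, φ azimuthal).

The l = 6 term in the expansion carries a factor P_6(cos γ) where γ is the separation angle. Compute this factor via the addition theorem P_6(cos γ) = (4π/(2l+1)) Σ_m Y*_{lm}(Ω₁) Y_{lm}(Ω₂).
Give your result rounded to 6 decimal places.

0.313449

Expand P_6 via completeness: Σ_{m} conj(Y_{6,m}) at Ω₁ times Y_{6,m} at Ω₂ —
  m=-6: Y*=0.01551 - 0.02627j  Y=-0.28208 + 0.17233j  product 0.00015 + 0.01008j
  m=-5: Y*=-0.08432 + 0.09883j  Y=-0.18553 - 0.37730j  product 0.05293 + 0.01348j
  m=-4: Y*=0.24489 - 0.20277j  Y=0.07939 - 0.03039j  product 0.01328 - 0.02354j
  m=-3: Y*=-0.39917 + 0.22785j  Y=-0.08515 - 0.30271j  product 0.10296 + 0.10143j
  m=-2: Y*=0.25851 - 0.09313j  Y=0.18985 - 0.03510j  product 0.04581 - 0.02675j
  m=-1: Y*=0.21909 - 0.03826j  Y=-0.02314 - 0.25243j  product -0.01473 - 0.05442j
  m=+0: Y*=-0.35253 + 0.00000j  Y=0.21713 + 0.00000j  product -0.07655 + 0.00000j
  m=+1: Y*=-0.21909 - 0.03826j  Y=0.02314 - 0.25243j  product -0.01473 + 0.05442j
  m=+2: Y*=0.25851 + 0.09313j  Y=0.18985 + 0.03510j  product 0.04581 + 0.02675j
  m=+3: Y*=0.39917 + 0.22785j  Y=0.08515 - 0.30271j  product 0.10296 - 0.10143j
  m=+4: Y*=0.24489 + 0.20277j  Y=0.07939 + 0.03039j  product 0.01328 + 0.02354j
  m=+5: Y*=0.08432 + 0.09883j  Y=0.18553 - 0.37730j  product 0.05293 - 0.01348j
  m=+6: Y*=0.01551 + 0.02627j  Y=-0.28208 - 0.17233j  product 0.00015 - 0.01008j
Accumulated sum 0.32426 + 0.00000j; after 4π/(2l+1) scaling, 0.31345 + 0.00000j ⇒ P_6 = 0.313449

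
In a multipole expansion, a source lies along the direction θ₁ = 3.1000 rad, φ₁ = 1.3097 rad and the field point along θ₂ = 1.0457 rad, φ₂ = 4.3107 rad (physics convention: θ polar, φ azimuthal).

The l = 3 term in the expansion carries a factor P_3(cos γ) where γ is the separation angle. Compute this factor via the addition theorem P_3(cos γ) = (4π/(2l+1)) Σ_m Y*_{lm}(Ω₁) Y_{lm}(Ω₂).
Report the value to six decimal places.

Term-by-term m-sum for l=3 (normalisation 4π/7 = 1.795196):
  m=-3: Y*=-0.000021-0.000021i  Y=+0.252415-0.096665i  product -0.000007-0.000003i
  m=-2: Y*=+0.001530-0.000881i  Y=-0.266307-0.276060i  product -0.000651-0.000188i
  m=-1: Y*=+0.013846+0.051818i  Y=-0.028043+0.066016i  product -0.003809-0.000539i
  m=+0: Y*=-0.742484-0.000000i  Y=-0.326162+0.000000i  product +0.242170+0.000000i
  m=+1: Y*=-0.013846+0.051818i  Y=+0.028043+0.066016i  product -0.003809+0.000539i
  m=+2: Y*=+0.001530+0.000881i  Y=-0.266307+0.276060i  product -0.000651+0.000188i
  m=+3: Y*=+0.000021-0.000021i  Y=-0.252415-0.096665i  product -0.000007+0.000003i
Accumulated sum +0.233236-0.000000i; after 4π/(2l+1) scaling, +0.418704-0.000000i ⇒ P_3 = 0.418704

0.418704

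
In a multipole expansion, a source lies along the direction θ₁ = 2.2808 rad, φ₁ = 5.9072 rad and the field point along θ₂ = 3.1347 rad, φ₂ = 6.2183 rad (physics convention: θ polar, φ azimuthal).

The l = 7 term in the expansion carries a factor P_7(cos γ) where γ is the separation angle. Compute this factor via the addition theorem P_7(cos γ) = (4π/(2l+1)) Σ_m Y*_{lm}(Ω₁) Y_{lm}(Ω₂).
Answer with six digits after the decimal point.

0.261203

Summing Y*_{l m}(θ₁,φ₁)·Y_{l m}(θ₂,φ₂) over m ∈ [−7, 7]; prefactor 4π/(2·7+1) = 0.837758:
  [-7]  conj(Y_{7,-7})(Ω₁) = -0.06296 - 0.03519j ; Y_{7,-7}(Ω₂) = 0.00000 + 0.00000j ; Δ = -0.00000 - 0.00000j
  [-6]  conj(Y_{7,-6})(Ω₁) = 0.14679 + 0.17964j ; Y_{7,-6}(Ω₂) = -0.00000 - 0.00000j ; Δ = -0.00000 - 0.00000j
  [-5]  conj(Y_{7,-5})(Ω₁) = -0.12666 - 0.39660j ; Y_{7,-5}(Ω₂) = 0.00000 + 0.00000j ; Δ = 0.00000 - 0.00000j
  [-4]  conj(Y_{7,-4})(Ω₁) = -0.02667 + 0.39838j ; Y_{7,-4}(Ω₂) = -0.00000 - 0.00000j ; Δ = 0.00000 - 0.00000j
  [-3]  conj(Y_{7,-3})(Ω₁) = 0.01599 - 0.03371j ; Y_{7,-3}(Ω₂) = 0.00000 + 0.00000j ; Δ = 0.00000 - 0.00000j
  [-2]  conj(Y_{7,-2})(Ω₁) = 0.25367 - 0.23726j ; Y_{7,-2}(Ω₂) = -0.00035 - 0.00005j ; Δ = -0.00010 + 0.00007j
  [-1]  conj(Y_{7,-1})(Ω₁) = -0.18455 + 0.07286j ; Y_{7,-1}(Ω₂) = 0.02811 + 0.00183j ; Δ = -0.00532 + 0.00171j
  [+0]  conj(Y_{7,0})(Ω₁) = -0.29550 + 0.00000j ; Y_{7,0}(Ω₂) = -1.09182 + 0.00000j ; Δ = 0.32263 + 0.00000j
  [+1]  conj(Y_{7,1})(Ω₁) = 0.18455 + 0.07286j ; Y_{7,1}(Ω₂) = -0.02811 + 0.00183j ; Δ = -0.00532 - 0.00171j
  [+2]  conj(Y_{7,2})(Ω₁) = 0.25367 + 0.23726j ; Y_{7,2}(Ω₂) = -0.00035 + 0.00005j ; Δ = -0.00010 - 0.00007j
  [+3]  conj(Y_{7,3})(Ω₁) = -0.01599 - 0.03371j ; Y_{7,3}(Ω₂) = -0.00000 + 0.00000j ; Δ = 0.00000 + 0.00000j
  [+4]  conj(Y_{7,4})(Ω₁) = -0.02667 - 0.39838j ; Y_{7,4}(Ω₂) = -0.00000 + 0.00000j ; Δ = 0.00000 + 0.00000j
  [+5]  conj(Y_{7,5})(Ω₁) = 0.12666 - 0.39660j ; Y_{7,5}(Ω₂) = -0.00000 + 0.00000j ; Δ = 0.00000 + 0.00000j
  [+6]  conj(Y_{7,6})(Ω₁) = 0.14679 - 0.17964j ; Y_{7,6}(Ω₂) = -0.00000 + 0.00000j ; Δ = -0.00000 + 0.00000j
  [+7]  conj(Y_{7,7})(Ω₁) = 0.06296 - 0.03519j ; Y_{7,7}(Ω₂) = -0.00000 + 0.00000j ; Δ = -0.00000 + 0.00000j
Total Σ_m = 0.31179 + 0.00000j. Multiply by 0.837758: 0.26120 + 0.00000j. P_7(cos γ) = 0.261203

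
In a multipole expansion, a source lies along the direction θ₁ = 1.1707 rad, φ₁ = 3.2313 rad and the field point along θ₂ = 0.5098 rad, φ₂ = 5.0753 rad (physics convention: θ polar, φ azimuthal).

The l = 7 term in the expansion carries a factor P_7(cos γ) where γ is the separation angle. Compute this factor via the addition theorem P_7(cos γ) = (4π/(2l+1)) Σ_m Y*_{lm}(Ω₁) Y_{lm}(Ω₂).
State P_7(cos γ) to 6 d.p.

-0.293495

Addition theorem: P_7(cos γ) = (4π/15) Σ_m Y*_{lm}(Ω₁) Y_{lm}(Ω₂), m = −7…7:
  m=-7: (-0.227495, -0.165158) × (-0.001864, 0.002718) = (0.000873, -0.000310)  (running Σ = (0.000873, -0.000310))
  m=-6: (0.381948, 0.228040) × (0.012575, 0.018121) = (0.000671, 0.009789)  (running Σ = (0.001544, 0.009478))
  m=-5: (-0.213060, -0.102536) × (0.087751, -0.021824) = (-0.020934, -0.004348)  (running Σ = (-0.019390, 0.005131))
  m=-4: (-0.197922, -0.074234) × (0.029814, -0.249031) = (-0.024387, 0.047075)  (running Σ = (-0.043777, 0.052206))
  m=-3: (0.310113, 0.085533) × (-0.406903, -0.212906) = (-0.107975, -0.100829)  (running Σ = (-0.151752, -0.048623))
  m=-2: (0.081528, 0.014786) × (-0.345326, 0.306450) = (-0.032685, 0.019878)  (running Σ = (-0.184437, -0.028744))
  m=-1: (-0.327301, -0.029440) × (0.002698, 0.007106) = (-0.000674, -0.002405)  (running Σ = (-0.185111, -0.031150))
  m=0: (-0.044222, -0.000000) × (-0.449742, 0.000000) = (0.019888, 0.000000)  (running Σ = (-0.165223, -0.031150))
  m=1: (0.327301, -0.029440) × (-0.002698, 0.007106) = (-0.000674, 0.002405)  (running Σ = (-0.165897, -0.028744))
  m=2: (0.081528, -0.014786) × (-0.345326, -0.306450) = (-0.032685, -0.019878)  (running Σ = (-0.198582, -0.048623))
  m=3: (-0.310113, 0.085533) × (0.406903, -0.212906) = (-0.107975, 0.100829)  (running Σ = (-0.306557, 0.052206))
  m=4: (-0.197922, 0.074234) × (0.029814, 0.249031) = (-0.024387, -0.047075)  (running Σ = (-0.330944, 0.005131))
  m=5: (0.213060, -0.102536) × (-0.087751, -0.021824) = (-0.020934, 0.004348)  (running Σ = (-0.351878, 0.009478))
  m=6: (0.381948, -0.228040) × (0.012575, -0.018121) = (0.000671, -0.009789)  (running Σ = (-0.351207, -0.000310))
  m=7: (0.227495, -0.165158) × (0.001864, 0.002718) = (0.000873, 0.000310)  (running Σ = (-0.350334, -0.000000))
Σ over m = (-0.350334, -0.000000); ×(4π/15) → (-0.293495, -0.000000). Real part: -0.293495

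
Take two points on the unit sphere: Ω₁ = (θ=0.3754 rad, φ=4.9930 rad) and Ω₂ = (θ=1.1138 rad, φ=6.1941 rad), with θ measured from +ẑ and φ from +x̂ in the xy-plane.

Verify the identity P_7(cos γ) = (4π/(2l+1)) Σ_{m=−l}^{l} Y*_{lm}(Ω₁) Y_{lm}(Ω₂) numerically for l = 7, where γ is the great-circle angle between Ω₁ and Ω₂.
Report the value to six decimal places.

0.274430

Summing Y*_{l m}(θ₁,φ₁)·Y_{l m}(θ₂,φ₂) over m ∈ [−7, 7]; prefactor 4π/(2·7+1) = 0.837758:
  m=-7: Y*=-0.000411-0.000171i  Y=+0.190233+0.136845i  product -0.000055-0.000089i
  m=-6: Y*=+0.000476-0.004202i  Y=+0.371006+0.219633i  product +0.001100-0.001454i
  m=-5: Y*=+0.024575-0.004161i  Y=+0.295056+0.140868i  product +0.007837+0.002234i
  m=-4: Y*=+0.044136+0.091755i  Y=-0.092267-0.034345i  product -0.000921-0.009982i
  m=-3: Y*=-0.215595+0.192538i  Y=-0.341558-0.093521i  product +0.091645-0.045600i
  m=-2: Y*=-0.446042-0.280406i  Y=-0.054522-0.009818i  product +0.021566+0.019668i
  m=-1: Y*=+0.124507-0.431992i  Y=+0.324641+0.028998i  product +0.052947-0.136632i
  m=+0: Y*=-0.212473-0.000000i  Y=+0.097233+0.000000i  product -0.020660-0.000000i
  m=+1: Y*=-0.124507-0.431992i  Y=-0.324641+0.028998i  product +0.052947+0.136632i
  m=+2: Y*=-0.446042+0.280406i  Y=-0.054522+0.009818i  product +0.021566-0.019668i
  m=+3: Y*=+0.215595+0.192538i  Y=+0.341558-0.093521i  product +0.091645+0.045600i
  m=+4: Y*=+0.044136-0.091755i  Y=-0.092267+0.034345i  product -0.000921+0.009982i
  m=+5: Y*=-0.024575-0.004161i  Y=-0.295056+0.140868i  product +0.007837-0.002234i
  m=+6: Y*=+0.000476+0.004202i  Y=+0.371006-0.219633i  product +0.001100+0.001454i
  m=+7: Y*=+0.000411-0.000171i  Y=-0.190233+0.136845i  product -0.000055+0.000089i
Σ over m = +0.327577-0.000000i; ×(4π/15) → +0.274430-0.000000i. Real part: 0.274430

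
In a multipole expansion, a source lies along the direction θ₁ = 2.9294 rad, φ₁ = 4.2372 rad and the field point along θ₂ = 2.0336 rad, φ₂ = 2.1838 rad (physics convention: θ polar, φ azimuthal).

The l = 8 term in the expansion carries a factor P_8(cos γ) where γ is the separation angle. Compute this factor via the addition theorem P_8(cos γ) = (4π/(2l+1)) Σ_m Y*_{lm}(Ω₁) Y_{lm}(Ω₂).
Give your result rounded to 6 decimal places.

-0.280844

Expand P_8 via completeness: Σ_{m} conj(Y_{8,m}) at Ω₁ times Y_{8,m} at Ω₂ —
  m=-8: (-0.000002, 0.000001) × (0.040348, 0.207955) = (-0.000000, -0.000000)  (running Σ = (-0.000000, -0.000000))
  m=-7: (0.000007, 0.000036) × (0.385793, 0.172916) = (-0.000004, 0.000015)  (running Σ = (-0.000004, 0.000015))
  m=-6: (0.000420, 0.000125) × (0.330468, -0.196492) = (0.000163, -0.000041)  (running Σ = (0.000159, -0.000026))
  m=-5: (0.002587, -0.002691) × (-0.000161, 0.002102) = (0.000005, 0.000006)  (running Σ = (0.000165, -0.000020))
  m=-4: (-0.007658, -0.022361) × (0.267707, 0.220758) = (0.002886, -0.007677)  (running Σ = (0.003051, -0.007697))
  m=-3: (-0.108678, -0.015895) × (0.170521, -0.046866) = (-0.019277, 0.002383)  (running Σ = (-0.016226, -0.005314))
  m=-2: (-0.205803, 0.288021) × (-0.089797, 0.250039) = (-0.053536, -0.077322)  (running Σ = (-0.069762, -0.082636))
  m=-1: (0.310613, 0.603705) × (0.135254, 0.192287) = (-0.074073, 0.141381)  (running Σ = (-0.143835, 0.058744))
  m=0: (0.393752, -0.000000) × (-0.234311, 0.000000) = (-0.092260, 0.000000)  (running Σ = (-0.236095, 0.058744))
  m=1: (-0.310613, 0.603705) × (-0.135254, 0.192287) = (-0.074073, -0.141381)  (running Σ = (-0.310168, -0.082636))
  m=2: (-0.205803, -0.288021) × (-0.089797, -0.250039) = (-0.053536, 0.077322)  (running Σ = (-0.363704, -0.005314))
  m=3: (0.108678, -0.015895) × (-0.170521, -0.046866) = (-0.019277, -0.002383)  (running Σ = (-0.382981, -0.007697))
  m=4: (-0.007658, 0.022361) × (0.267707, -0.220758) = (0.002886, 0.007677)  (running Σ = (-0.380095, -0.000020))
  m=5: (-0.002587, -0.002691) × (0.000161, 0.002102) = (0.000005, -0.000006)  (running Σ = (-0.380089, -0.000026))
  m=6: (0.000420, -0.000125) × (0.330468, 0.196492) = (0.000163, 0.000041)  (running Σ = (-0.379926, 0.000015))
  m=7: (-0.000007, 0.000036) × (-0.385793, 0.172916) = (-0.000004, -0.000015)  (running Σ = (-0.379930, -0.000000))
  m=8: (-0.000002, -0.000001) × (0.040348, -0.207955) = (-0.000000, 0.000000)  (running Σ = (-0.379930, -0.000000))
Σ over m = (-0.379930, -0.000000); ×(4π/17) → (-0.280844, -0.000000). Real part: -0.280844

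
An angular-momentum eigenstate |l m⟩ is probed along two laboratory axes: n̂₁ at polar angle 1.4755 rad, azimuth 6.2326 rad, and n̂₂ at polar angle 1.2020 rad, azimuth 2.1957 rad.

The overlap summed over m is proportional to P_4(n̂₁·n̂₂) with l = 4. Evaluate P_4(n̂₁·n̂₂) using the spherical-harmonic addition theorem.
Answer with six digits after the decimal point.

-0.354474

Summing Y*_{l m}(θ₁,φ₁)·Y_{l m}(θ₂,φ₂) over m ∈ [−4, 4]; prefactor 4π/(2·4+1) = 1.396263:
  term(m=-4) = -0.131728-0.061956i   from Y*(Ω₁)=+0.425690-0.087330i, Y(Ω₂)=-0.268296-0.200584i
  term(m=-3) = +0.038632-0.018932i   from Y*(Ω₁)=+0.116135-0.017761i, Y(Ω₂)=+0.349403-0.109583i
  term(m=-2) = -0.001780+0.007965i   from Y*(Ω₁)=-0.308898+0.031358i, Y(Ω₂)=+0.008293-0.024943i
  term(m=-1) = -0.027361-0.034148i   from Y*(Ω₁)=-0.131425+0.006654i, Y(Ω₂)=+0.194532+0.269682i
  term(m=+0) = -0.009400+0.000000i   from Y*(Ω₁)=+0.288927-0.000000i, Y(Ω₂)=-0.032536+0.000000i
  term(m=+1) = -0.027361+0.034148i   from Y*(Ω₁)=+0.131425+0.006654i, Y(Ω₂)=-0.194532+0.269682i
  term(m=+2) = -0.001780-0.007965i   from Y*(Ω₁)=-0.308898-0.031358i, Y(Ω₂)=+0.008293+0.024943i
  term(m=+3) = +0.038632+0.018932i   from Y*(Ω₁)=-0.116135-0.017761i, Y(Ω₂)=-0.349403-0.109583i
  term(m=+4) = -0.131728+0.061956i   from Y*(Ω₁)=+0.425690+0.087330i, Y(Ω₂)=-0.268296+0.200584i
Accumulated sum -0.253873+0.000000i; after 4π/(2l+1) scaling, -0.354474+0.000000i ⇒ P_4 = -0.354474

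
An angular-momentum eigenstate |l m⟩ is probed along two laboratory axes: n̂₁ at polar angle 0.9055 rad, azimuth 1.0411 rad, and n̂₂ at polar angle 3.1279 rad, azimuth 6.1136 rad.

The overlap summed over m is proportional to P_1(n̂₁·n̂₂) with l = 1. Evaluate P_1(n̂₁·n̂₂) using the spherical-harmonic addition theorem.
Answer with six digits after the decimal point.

Expand P_1 via completeness: Σ_{m} conj(Y_{1,m}) at Ω₁ times Y_{1,m} at Ω₂ —
  [-1]  conj(Y_{1,-1})(Ω₁) = +0.137339+0.234563i ; Y_{1,-1}(Ω₂) = +0.004663+0.000798i ; Δ = +0.000453+0.001203i
  [+0]  conj(Y_{1,0})(Ω₁) = +0.301611-0.000000i ; Y_{1,0}(Ω₂) = -0.488557+0.000000i ; Δ = -0.147354+0.000000i
  [+1]  conj(Y_{1,1})(Ω₁) = -0.137339+0.234563i ; Y_{1,1}(Ω₂) = -0.004663+0.000798i ; Δ = +0.000453-0.001203i
Total Σ_m = -0.146448+0.000000i. Multiply by 4.188790: -0.613439+0.000000i. P_1(cos γ) = -0.613439

-0.613439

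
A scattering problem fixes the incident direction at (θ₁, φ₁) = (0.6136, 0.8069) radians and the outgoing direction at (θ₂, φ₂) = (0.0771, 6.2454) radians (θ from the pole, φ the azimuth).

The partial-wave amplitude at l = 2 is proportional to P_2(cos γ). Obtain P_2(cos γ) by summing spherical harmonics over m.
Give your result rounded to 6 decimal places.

0.570022

Expand P_2 via completeness: Σ_{m} conj(Y_{2,m}) at Ω₁ times Y_{2,m} at Ω₂ —
  [-2]  conj(Y_{2,-2})(Ω₁) = -0.00551 + 0.12796j ; Y_{2,-2}(Ω₂) = 0.00229 + 0.00017j ; Δ = -0.00003 + 0.00029j
  [-1]  conj(Y_{2,-1})(Ω₁) = 0.25158 + 0.26264j ; Y_{2,-1}(Ω₂) = 0.05929 + 0.00224j ; Δ = 0.01433 + 0.01613j
  [+0]  conj(Y_{2,0})(Ω₁) = 0.31707 + 0.00000j ; Y_{2,0}(Ω₂) = 0.62517 + 0.00000j ; Δ = 0.19822 + 0.00000j
  [+1]  conj(Y_{2,1})(Ω₁) = -0.25158 + 0.26264j ; Y_{2,1}(Ω₂) = -0.05929 + 0.00224j ; Δ = 0.01433 - 0.01613j
  [+2]  conj(Y_{2,2})(Ω₁) = -0.00551 - 0.12796j ; Y_{2,2}(Ω₂) = 0.00229 - 0.00017j ; Δ = -0.00003 - 0.00029j
Total Σ_m = 0.22680 + 0.00000j. Multiply by 2.513274: 0.57002 + 0.00000j. P_2(cos γ) = 0.570022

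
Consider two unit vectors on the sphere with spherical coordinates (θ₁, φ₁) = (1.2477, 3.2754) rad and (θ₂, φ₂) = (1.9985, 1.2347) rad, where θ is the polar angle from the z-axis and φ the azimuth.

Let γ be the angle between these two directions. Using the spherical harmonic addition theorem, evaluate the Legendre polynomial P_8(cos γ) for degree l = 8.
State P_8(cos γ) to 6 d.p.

Term-by-term m-sum for l=8 (normalisation 4π/17 = 0.739198):
  m=-8: (0.161646, 0.295655) × (-0.217802, 0.105969) = (-0.066537, -0.047264)  (running Σ = (-0.066537, -0.047264))
  m=-7: (-0.267387, -0.363553) × (0.313388, 0.311189) = (0.029338, -0.197141)  (running Σ = (-0.037199, -0.244406))
  m=-6: (0.097360, 0.100818) × (0.145603, -0.304697) = (0.044895, -0.014986)  (running Σ = (0.007696, -0.259392))
  m=-5: (0.231027, 0.182670) × (0.087690, 0.009657) = (0.018495, 0.018249)  (running Σ = (0.026191, -0.241142))
  m=-4: (-0.225972, -0.133993) × (-0.080648, -0.350095) = (-0.028686, 0.089918)  (running Σ = (-0.002496, -0.151224))
  m=-3: (-0.168761, -0.071634) × (-0.073604, 0.046404) = (0.015746, -0.002559)  (running Σ = (0.013250, -0.153783))
  m=-2: (0.285293, 0.078225) × (-0.245106, -0.195062) = (-0.054668, -0.074823)  (running Σ = (-0.041418, -0.228606))
  m=-1: (0.129496, 0.017432) × (-0.050380, 0.144210) = (-0.009038, 0.017796)  (running Σ = (-0.050456, -0.210810))
  m=0: (-0.301997, -0.000000) × (-0.292457, 0.000000) = (0.088321, 0.000000)  (running Σ = (0.037865, -0.210810))
  m=1: (-0.129496, 0.017432) × (0.050380, 0.144210) = (-0.009038, -0.017796)  (running Σ = (0.028827, -0.228606))
  m=2: (0.285293, -0.078225) × (-0.245106, 0.195062) = (-0.054668, 0.074823)  (running Σ = (-0.025841, -0.153783))
  m=3: (0.168761, -0.071634) × (0.073604, 0.046404) = (0.015746, 0.002559)  (running Σ = (-0.010095, -0.151224))
  m=4: (-0.225972, 0.133993) × (-0.080648, 0.350095) = (-0.028686, -0.089918)  (running Σ = (-0.038781, -0.241142))
  m=5: (-0.231027, 0.182670) × (-0.087690, 0.009657) = (0.018495, -0.018249)  (running Σ = (-0.020287, -0.259392))
  m=6: (0.097360, -0.100818) × (0.145603, 0.304697) = (0.044895, 0.014986)  (running Σ = (0.024608, -0.244406))
  m=7: (0.267387, -0.363553) × (-0.313388, 0.311189) = (0.029338, 0.197141)  (running Σ = (0.053946, -0.047264))
  m=8: (0.161646, -0.295655) × (-0.217802, -0.105969) = (-0.066537, 0.047264)  (running Σ = (-0.012591, -0.000000))
Σ over m = (-0.012591, -0.000000); ×(4π/17) → (-0.009307, -0.000000). Real part: -0.009307

-0.009307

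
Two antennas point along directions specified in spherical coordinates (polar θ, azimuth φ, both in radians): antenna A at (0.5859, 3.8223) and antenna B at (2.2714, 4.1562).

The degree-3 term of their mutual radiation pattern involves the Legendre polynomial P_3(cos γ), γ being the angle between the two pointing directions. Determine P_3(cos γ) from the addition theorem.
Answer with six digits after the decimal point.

0.200155

Term-by-term m-sum for l=3 (normalisation 4π/7 = 1.795196):
  [-3]  conj(Y_{3,-3})(Ω₁) = +0.032029-0.062847i ; Y_{3,-3}(Ω₂) = +0.185499+0.018194i ; Δ = +0.007085-0.011075i
  [-2]  conj(Y_{3,-2})(Ω₁) = +0.054117+0.254673i ; Y_{3,-2}(Ω₂) = +0.170386+0.345274i ; Δ = -0.078711+0.062078i
  [-1]  conj(Y_{3,-1})(Ω₁) = -0.343192-0.277927i ; Y_{3,-1}(Ω₂) = -0.140615+0.226196i ; Δ = +0.111124-0.038548i
  [+0]  conj(Y_{3,0})(Ω₁) = +0.146524-0.000000i ; Y_{3,0}(Ω₂) = +0.221800+0.000000i ; Δ = +0.032499+0.000000i
  [+1]  conj(Y_{3,1})(Ω₁) = +0.343192-0.277927i ; Y_{3,1}(Ω₂) = +0.140615+0.226196i ; Δ = +0.111124+0.038548i
  [+2]  conj(Y_{3,2})(Ω₁) = +0.054117-0.254673i ; Y_{3,2}(Ω₂) = +0.170386-0.345274i ; Δ = -0.078711-0.062078i
  [+3]  conj(Y_{3,3})(Ω₁) = -0.032029-0.062847i ; Y_{3,3}(Ω₂) = -0.185499+0.018194i ; Δ = +0.007085+0.011075i
Σ over m = +0.111495+0.000000i; ×(4π/7) → +0.200155+0.000000i. Real part: 0.200155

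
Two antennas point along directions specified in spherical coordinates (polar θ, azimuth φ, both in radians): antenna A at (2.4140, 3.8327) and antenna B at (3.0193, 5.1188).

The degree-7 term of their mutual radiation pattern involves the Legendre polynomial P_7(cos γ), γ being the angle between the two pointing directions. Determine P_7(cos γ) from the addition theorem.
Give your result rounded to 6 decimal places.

-0.092015

Term-by-term m-sum for l=7 (normalisation 4π/15 = 0.837758):
  term(m=-7) = (-0.000000, -0.000000)   from Y*(Ω₁)=(-0.003599, 0.028554), Y(Ω₂)=(-0.000000, 0.000000)
  term(m=-6) = (0.000000, -0.000001)   from Y*(Ω₁)=(0.064816, 0.102075), Y(Ω₂)=(-0.000005, -0.000004)
  term(m=-5) = (0.000035, -0.000005)   from Y*(Ω₁)=(0.283814, 0.092149), Y(Ω₂)=(0.000105, -0.000052)
  term(m=-4) = (0.000302, 0.000655)   from Y*(Ω₁)=(0.423643, -0.167816), Y(Ω₂)=(0.000087, 0.001579)
  term(m=-3) = (-0.004035, 0.003516)   from Y*(Ω₁)=(0.167206, -0.304240), Y(Ω₂)=(-0.014473, -0.005309)
  term(m=-2) = (0.008546, 0.005471)   from Y*(Ω₁)=(0.018127, 0.094979), Y(Ω₂)=(0.072144, -0.076213)
  term(m=-1) = (-0.049685, 0.169777)   from Y*(Ω₁)=(0.302941, 0.250593), Y(Ω₂)=(0.177870, 0.413295)
  term(m=+0) = (-0.020162, 0.000000)   from Y*(Ω₁)=(0.023032, -0.000000), Y(Ω₂)=(-0.875360, 0.000000)
  term(m=+1) = (-0.049685, -0.169777)   from Y*(Ω₁)=(-0.302941, 0.250593), Y(Ω₂)=(-0.177870, 0.413295)
  term(m=+2) = (0.008546, -0.005471)   from Y*(Ω₁)=(0.018127, -0.094979), Y(Ω₂)=(0.072144, 0.076213)
  term(m=+3) = (-0.004035, -0.003516)   from Y*(Ω₁)=(-0.167206, -0.304240), Y(Ω₂)=(0.014473, -0.005309)
  term(m=+4) = (0.000302, -0.000655)   from Y*(Ω₁)=(0.423643, 0.167816), Y(Ω₂)=(0.000087, -0.001579)
  term(m=+5) = (0.000035, 0.000005)   from Y*(Ω₁)=(-0.283814, 0.092149), Y(Ω₂)=(-0.000105, -0.000052)
  term(m=+6) = (0.000000, 0.000001)   from Y*(Ω₁)=(0.064816, -0.102075), Y(Ω₂)=(-0.000005, 0.000004)
  term(m=+7) = (-0.000000, 0.000000)   from Y*(Ω₁)=(0.003599, 0.028554), Y(Ω₂)=(0.000000, 0.000000)
Accumulated sum (-0.109835, -0.000000); after 4π/(2l+1) scaling, (-0.092015, -0.000000) ⇒ P_7 = -0.092015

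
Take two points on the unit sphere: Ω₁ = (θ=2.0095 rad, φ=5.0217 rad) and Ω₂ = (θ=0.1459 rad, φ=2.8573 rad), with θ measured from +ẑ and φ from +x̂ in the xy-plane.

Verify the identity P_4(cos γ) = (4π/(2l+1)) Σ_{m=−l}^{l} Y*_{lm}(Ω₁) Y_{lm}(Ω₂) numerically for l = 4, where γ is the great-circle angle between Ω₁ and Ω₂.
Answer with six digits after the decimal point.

-0.279385

Expand P_4 via completeness: Σ_{m} conj(Y_{4,m}) at Ω₁ times Y_{4,m} at Ω₂ —
  m=-4: +0.097320+0.280867i × +0.000083+0.000179i = -0.000042+0.000041i  (running Σ = -0.000042+0.000041i)
  m=-3: +0.315733-0.236485i × -0.002503-0.002866i = -0.001468-0.000313i  (running Σ = -0.001510-0.000272i)
  m=-2: -0.058740-0.041813i × +0.034867+0.022279i = -0.001117-0.002767i  (running Σ = -0.002627-0.003039i)
  m=-1: +0.096192-0.301005i × -0.251603-0.073520i = -0.046332+0.068662i  (running Σ = -0.048959+0.065623i)
  m=0: -0.134709-0.000000i × +0.758502+0.000000i = -0.102177-0.000000i  (running Σ = -0.151136+0.065623i)
  m=1: -0.096192-0.301005i × +0.251603-0.073520i = -0.046332-0.068662i  (running Σ = -0.197468-0.003039i)
  m=2: -0.058740+0.041813i × +0.034867-0.022279i = -0.001117+0.002767i  (running Σ = -0.198584-0.000272i)
  m=3: -0.315733-0.236485i × +0.002503-0.002866i = -0.001468+0.000313i  (running Σ = -0.200053+0.000041i)
  m=4: +0.097320-0.280867i × +0.000083-0.000179i = -0.000042-0.000041i  (running Σ = -0.200095+0.000000i)
Total Σ_m = -0.200095+0.000000i. Multiply by 1.396263: -0.279385+0.000000i. P_4(cos γ) = -0.279385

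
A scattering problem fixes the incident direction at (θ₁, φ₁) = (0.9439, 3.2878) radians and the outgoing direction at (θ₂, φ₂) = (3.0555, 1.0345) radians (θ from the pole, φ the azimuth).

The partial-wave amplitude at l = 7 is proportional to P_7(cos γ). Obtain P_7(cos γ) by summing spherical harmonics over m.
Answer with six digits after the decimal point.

Expand P_7 via completeness: Σ_{m} conj(Y_{7,m}) at Ω₁ times Y_{7,m} at Ω₂ —
  term(m=-7) = -0.00000 - 0.00000j   from Y*(Ω₁)=-0.05946 - 0.09756j, Y(Ω₂)=0.00000 - 0.00000j
  term(m=-6) = -0.00000 - 0.00000j   from Y*(Ω₁)=0.19795 + 0.23811j, Y(Ω₂)=-0.00000 - 0.00000j
  term(m=-5) = 0.00000 - 0.00001j   from Y*(Ω₁)=-0.33058 - 0.29646j, Y(Ω₂)=0.00001 + 0.00002j
  term(m=-4) = 0.00010 - 0.00004j   from Y*(Ω₁)=0.22757 + 0.15067j, Y(Ω₂)=0.00022 - 0.00033j
  term(m=-3) = -0.00080 - 0.00041j   from Y*(Ω₁)=0.14776 + 0.06931j, Y(Ω₂)=-0.00551 - 0.00021j
  term(m=-2) = -0.00392 - 0.01878j   from Y*(Ω₁)=-0.34122 - 0.10272j, Y(Ω₂)=0.02572 + 0.04729j
  term(m=-1) = -0.00349 + 0.00429j   from Y*(Ω₁)=-0.01637 - 0.00241j, Y(Ω₂)=0.17076 - 0.28728j
  term(m=+0) = -0.34679 + 0.00000j   from Y*(Ω₁)=0.35313 + 0.00000j, Y(Ω₂)=-0.98205 + 0.00000j
  term(m=+1) = -0.00349 - 0.00429j   from Y*(Ω₁)=0.01637 - 0.00241j, Y(Ω₂)=-0.17076 - 0.28728j
  term(m=+2) = -0.00392 + 0.01878j   from Y*(Ω₁)=-0.34122 + 0.10272j, Y(Ω₂)=0.02572 - 0.04729j
  term(m=+3) = -0.00080 + 0.00041j   from Y*(Ω₁)=-0.14776 + 0.06931j, Y(Ω₂)=0.00551 - 0.00021j
  term(m=+4) = 0.00010 + 0.00004j   from Y*(Ω₁)=0.22757 - 0.15067j, Y(Ω₂)=0.00022 + 0.00033j
  term(m=+5) = 0.00000 + 0.00001j   from Y*(Ω₁)=0.33058 - 0.29646j, Y(Ω₂)=-0.00001 + 0.00002j
  term(m=+6) = -0.00000 + 0.00000j   from Y*(Ω₁)=0.19795 - 0.23811j, Y(Ω₂)=-0.00000 + 0.00000j
  term(m=+7) = -0.00000 + 0.00000j   from Y*(Ω₁)=0.05946 - 0.09756j, Y(Ω₂)=-0.00000 - 0.00000j
Σ over m = -0.36300 - 0.00000j; ×(4π/15) → -0.30410 - 0.00000j. Real part: -0.304104

-0.304104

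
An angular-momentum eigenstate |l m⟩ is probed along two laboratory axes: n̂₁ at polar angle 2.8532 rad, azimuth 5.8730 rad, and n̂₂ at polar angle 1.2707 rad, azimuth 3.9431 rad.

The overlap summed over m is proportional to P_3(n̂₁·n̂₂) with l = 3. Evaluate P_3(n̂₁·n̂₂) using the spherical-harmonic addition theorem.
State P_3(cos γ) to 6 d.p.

Addition theorem: P_3(cos γ) = (4π/7) Σ_m Y*_{lm}(Ω₁) Y_{lm}(Ω₂), m = −3…3:
  m=-3: +0.003203-0.009048i × +0.269333+0.244482i = +0.003075-0.001654i  (running Σ = +0.003075-0.001654i)
  m=-2: -0.054048+0.057967i × -0.008881-0.275568i = +0.016454+0.014379i  (running Σ = +0.019529+0.012725i)
  m=-1: +0.303074-0.131792i × +0.120927-0.124887i = +0.020191-0.053787i  (running Σ = +0.039719-0.041062i)
  m=0: -0.570832-0.000000i × -0.282746+0.000000i = +0.161400+0.000000i  (running Σ = +0.201120-0.041062i)
  m=1: -0.303074-0.131792i × -0.120927-0.124887i = +0.020191+0.053787i  (running Σ = +0.221310+0.012725i)
  m=2: -0.054048-0.057967i × -0.008881+0.275568i = +0.016454-0.014379i  (running Σ = +0.237764-0.001654i)
  m=3: -0.003203-0.009048i × -0.269333+0.244482i = +0.003075+0.001654i  (running Σ = +0.240839+0.000000i)
Total Σ_m = +0.240839+0.000000i. Multiply by 1.795196: +0.432353+0.000000i. P_3(cos γ) = 0.432353

0.432353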